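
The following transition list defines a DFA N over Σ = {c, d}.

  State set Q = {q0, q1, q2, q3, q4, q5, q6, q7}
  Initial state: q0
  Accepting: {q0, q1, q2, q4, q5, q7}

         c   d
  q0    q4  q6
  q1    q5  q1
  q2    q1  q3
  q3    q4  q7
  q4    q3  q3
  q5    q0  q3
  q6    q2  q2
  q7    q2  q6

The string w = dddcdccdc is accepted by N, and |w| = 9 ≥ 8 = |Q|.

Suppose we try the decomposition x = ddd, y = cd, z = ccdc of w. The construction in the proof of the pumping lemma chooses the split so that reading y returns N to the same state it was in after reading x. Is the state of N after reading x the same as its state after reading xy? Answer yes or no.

Run of N on the first 5 characters of w = d d d c d:
  step 0: q0  (start)
  step 1: q6  (read d: q0→q6)
  step 2: q2  (read d: q6→q2)
  step 3: q3  (read d: q2→q3)
  step 4: q4  (read c: q3→q4)
  step 5: q3  (read d: q4→q3)

After x (step 3): q3. After xy (step 5): q3.
They match, so y = cd drives N around a cycle from q3 back to itself; pumping y any number of times keeps N in q3 before reading z, and xyⁱz ∈ L(N) for every i ≥ 0.

yes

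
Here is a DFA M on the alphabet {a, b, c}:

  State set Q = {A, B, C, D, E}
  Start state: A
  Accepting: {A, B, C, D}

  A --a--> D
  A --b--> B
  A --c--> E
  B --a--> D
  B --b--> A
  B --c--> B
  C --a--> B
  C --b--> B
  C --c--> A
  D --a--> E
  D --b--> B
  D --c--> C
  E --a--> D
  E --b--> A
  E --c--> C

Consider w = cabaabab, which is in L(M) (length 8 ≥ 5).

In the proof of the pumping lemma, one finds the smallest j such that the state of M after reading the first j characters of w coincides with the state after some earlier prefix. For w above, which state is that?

Run of M on w = c a b a a b a b:
  step 0: A  (start)
  step 1: E  (read c: A→E)
  step 2: D  (read a: E→D)
  step 3: B  (read b: D→B)
  step 4: D  (read a: B→D)   ← first repeat (D seen earlier)
  step 5: E  (read a: D→E)
  step 6: A  (read b: E→A)
  step 7: D  (read a: A→D)
  step 8: B  (read b: D→B)

The earliest repeat is at step j = 4: M is in D, which it already visited at step i = 2.
Since M has 5 states, any run of length ≥ 5 visits 5+1 states, so by pigeonhole some state repeats within the first 5 steps — that repeat gives the pumpable loop.

D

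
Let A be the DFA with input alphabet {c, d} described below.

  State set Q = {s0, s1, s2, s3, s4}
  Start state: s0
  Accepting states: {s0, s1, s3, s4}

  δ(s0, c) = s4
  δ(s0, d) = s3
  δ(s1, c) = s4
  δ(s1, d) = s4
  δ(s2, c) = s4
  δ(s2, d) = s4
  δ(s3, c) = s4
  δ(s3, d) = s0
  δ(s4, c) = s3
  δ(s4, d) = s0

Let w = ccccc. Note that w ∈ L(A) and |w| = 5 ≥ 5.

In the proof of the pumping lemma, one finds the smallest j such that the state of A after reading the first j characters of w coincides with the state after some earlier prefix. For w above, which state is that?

s4

State sequence: s0 -c-> s4 -c-> s3 -c-> s4 -c-> s3 -c-> s4
First repeat at step 3: s4 was already visited.

The earliest repeat is at step j = 3: A is in s4, which it already visited at step i = 1.
Pumping length from the standard proof: p = 5 (the number of states). The repeated state found above gives |xy| = j ≤ 5 and |y| = j − i ≥ 1.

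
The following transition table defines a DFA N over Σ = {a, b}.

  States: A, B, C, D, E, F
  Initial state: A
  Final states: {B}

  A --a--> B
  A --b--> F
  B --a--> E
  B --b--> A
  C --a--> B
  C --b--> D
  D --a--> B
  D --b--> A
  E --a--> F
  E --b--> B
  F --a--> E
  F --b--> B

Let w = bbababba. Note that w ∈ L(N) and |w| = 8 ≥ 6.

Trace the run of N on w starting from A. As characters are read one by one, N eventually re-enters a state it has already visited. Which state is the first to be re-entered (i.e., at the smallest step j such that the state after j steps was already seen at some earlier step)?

State sequence: A -b-> F -b-> B -a-> E -b-> B -a-> E -b-> B -b-> A -a-> B
First repeat at step 4: B was already visited.

The earliest repeat is at step j = 4: N is in B, which it already visited at step i = 2.

B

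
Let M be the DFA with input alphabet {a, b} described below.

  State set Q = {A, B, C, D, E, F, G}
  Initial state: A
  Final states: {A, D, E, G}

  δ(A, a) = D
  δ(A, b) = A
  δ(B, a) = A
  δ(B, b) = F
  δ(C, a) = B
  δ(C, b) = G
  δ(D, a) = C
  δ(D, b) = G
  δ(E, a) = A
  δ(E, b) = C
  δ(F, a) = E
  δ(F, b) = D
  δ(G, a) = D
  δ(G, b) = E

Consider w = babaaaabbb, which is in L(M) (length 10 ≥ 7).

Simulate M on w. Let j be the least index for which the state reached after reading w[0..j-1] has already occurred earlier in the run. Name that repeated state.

Run of M on w = b a b a a a a b b b:
  step 0: A  (start)
  step 1: A  (read b: A→A)   ← first repeat (A seen earlier)
  step 2: D  (read a: A→D)
  step 3: G  (read b: D→G)
  step 4: D  (read a: G→D)
  step 5: C  (read a: D→C)
  step 6: B  (read a: C→B)
  step 7: A  (read a: B→A)
  step 8: A  (read b: A→A)
  step 9: A  (read b: A→A)
  step 10: A  (read b: A→A)

The earliest repeat is at step j = 1: M is in A, which it already visited at step i = 0.

A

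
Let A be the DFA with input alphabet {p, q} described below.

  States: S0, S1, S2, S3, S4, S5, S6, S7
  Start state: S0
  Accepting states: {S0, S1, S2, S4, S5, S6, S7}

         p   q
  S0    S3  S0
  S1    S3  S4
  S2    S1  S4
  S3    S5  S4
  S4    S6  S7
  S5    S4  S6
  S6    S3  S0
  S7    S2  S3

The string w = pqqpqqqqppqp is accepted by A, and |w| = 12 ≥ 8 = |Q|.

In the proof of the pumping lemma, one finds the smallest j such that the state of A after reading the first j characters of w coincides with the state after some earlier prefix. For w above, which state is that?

State sequence: S0 -p-> S3 -q-> S4 -q-> S7 -p-> S2 -q-> S4 -q-> S7 -q-> S3 -q-> S4 -p-> S6 -p-> S3 -q-> S4 -p-> S6
First repeat at step 5: S4 was already visited.

The earliest repeat is at step j = 5: A is in S4, which it already visited at step i = 2.

S4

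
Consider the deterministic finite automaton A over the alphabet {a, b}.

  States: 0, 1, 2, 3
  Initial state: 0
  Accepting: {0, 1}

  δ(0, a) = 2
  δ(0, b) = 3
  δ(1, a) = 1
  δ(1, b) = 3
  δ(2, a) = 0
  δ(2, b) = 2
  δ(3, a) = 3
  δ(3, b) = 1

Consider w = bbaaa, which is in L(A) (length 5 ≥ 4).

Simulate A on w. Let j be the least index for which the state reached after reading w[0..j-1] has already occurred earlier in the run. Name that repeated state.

Run of A on w = b b a a a:
  step 0: 0  (start)
  step 1: 3  (read b: 0→3)
  step 2: 1  (read b: 3→1)
  step 3: 1  (read a: 1→1)   ← first repeat (1 seen earlier)
  step 4: 1  (read a: 1→1)
  step 5: 1  (read a: 1→1)

The earliest repeat is at step j = 3: A is in 1, which it already visited at step i = 2.
With |Q| = 4, pigeonhole forces a state repeat no later than step 4; the substring read between the first and second visits to that state can be pumped.

1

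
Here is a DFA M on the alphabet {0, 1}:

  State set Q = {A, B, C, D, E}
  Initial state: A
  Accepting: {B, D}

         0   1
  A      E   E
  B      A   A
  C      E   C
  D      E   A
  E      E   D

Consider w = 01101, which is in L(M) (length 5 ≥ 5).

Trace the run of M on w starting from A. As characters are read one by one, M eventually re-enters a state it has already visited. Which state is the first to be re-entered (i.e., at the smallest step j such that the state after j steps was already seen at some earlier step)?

A

State sequence: A -0-> E -1-> D -1-> A -0-> E -1-> D
First repeat at step 3: A was already visited.

The earliest repeat is at step j = 3: M is in A, which it already visited at step i = 0.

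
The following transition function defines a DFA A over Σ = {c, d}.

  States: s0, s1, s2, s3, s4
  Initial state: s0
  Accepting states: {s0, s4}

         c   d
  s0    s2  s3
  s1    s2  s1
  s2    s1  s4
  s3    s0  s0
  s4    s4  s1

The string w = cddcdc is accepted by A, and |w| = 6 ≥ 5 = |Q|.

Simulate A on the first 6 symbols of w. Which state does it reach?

State sequence: s0 -c-> s2 -d-> s4 -d-> s1 -c-> s2 -d-> s4 -c-> s4

After reading 6 characters, A is in state s4.

s4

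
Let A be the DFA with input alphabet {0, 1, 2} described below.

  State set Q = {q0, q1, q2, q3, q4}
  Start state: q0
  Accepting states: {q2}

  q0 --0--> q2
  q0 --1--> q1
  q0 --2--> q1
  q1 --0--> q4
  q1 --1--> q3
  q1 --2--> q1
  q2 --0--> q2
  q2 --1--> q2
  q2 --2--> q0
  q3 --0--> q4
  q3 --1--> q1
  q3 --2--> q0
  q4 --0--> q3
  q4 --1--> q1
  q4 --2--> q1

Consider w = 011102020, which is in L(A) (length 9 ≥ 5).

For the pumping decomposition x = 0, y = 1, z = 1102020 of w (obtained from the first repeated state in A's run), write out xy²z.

0111102020

xy^2z = 0·1·1·1102020 = 0111102020.
Reading y = 1 takes A from q2 back to q2, so after x·y·y the machine is still in q2, and z then leads to the accepting state q2. Hence 0111102020 ∈ L(A).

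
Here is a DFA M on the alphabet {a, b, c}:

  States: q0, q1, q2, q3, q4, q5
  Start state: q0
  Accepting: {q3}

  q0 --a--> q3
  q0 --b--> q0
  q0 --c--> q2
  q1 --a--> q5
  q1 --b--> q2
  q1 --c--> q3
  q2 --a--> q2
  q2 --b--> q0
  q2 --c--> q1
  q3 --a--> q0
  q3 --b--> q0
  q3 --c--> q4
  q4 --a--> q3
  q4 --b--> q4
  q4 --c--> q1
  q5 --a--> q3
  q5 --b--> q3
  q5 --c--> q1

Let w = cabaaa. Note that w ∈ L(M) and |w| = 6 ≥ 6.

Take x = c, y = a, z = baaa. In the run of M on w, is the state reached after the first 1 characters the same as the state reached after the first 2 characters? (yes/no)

yes

Run of M on the first 2 characters of w = c a:
  step 0: q0  (start)
  step 1: q2  (read c: q0→q2)
  step 2: q2  (read a: q2→q2)

After x (step 1): q2. After xy (step 2): q2.
They match, so y = a drives M around a cycle from q2 back to itself; pumping y any number of times keeps M in q2 before reading z, and xyⁱz ∈ L(M) for every i ≥ 0.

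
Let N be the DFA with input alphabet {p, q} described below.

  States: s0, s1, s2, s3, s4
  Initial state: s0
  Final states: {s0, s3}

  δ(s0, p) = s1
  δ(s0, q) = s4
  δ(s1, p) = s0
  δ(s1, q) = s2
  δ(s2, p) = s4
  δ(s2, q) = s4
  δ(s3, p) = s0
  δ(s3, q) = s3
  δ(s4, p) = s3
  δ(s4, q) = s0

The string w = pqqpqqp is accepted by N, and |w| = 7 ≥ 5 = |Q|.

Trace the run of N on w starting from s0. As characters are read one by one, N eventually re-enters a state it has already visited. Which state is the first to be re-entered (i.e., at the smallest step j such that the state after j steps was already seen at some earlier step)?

Run of N on w = p q q p q q p:
  step 0: s0  (start)
  step 1: s1  (read p: s0→s1)
  step 2: s2  (read q: s1→s2)
  step 3: s4  (read q: s2→s4)
  step 4: s3  (read p: s4→s3)
  step 5: s3  (read q: s3→s3)   ← first repeat (s3 seen earlier)
  step 6: s3  (read q: s3→s3)
  step 7: s0  (read p: s3→s0)

The earliest repeat is at step j = 5: N is in s3, which it already visited at step i = 4.

s3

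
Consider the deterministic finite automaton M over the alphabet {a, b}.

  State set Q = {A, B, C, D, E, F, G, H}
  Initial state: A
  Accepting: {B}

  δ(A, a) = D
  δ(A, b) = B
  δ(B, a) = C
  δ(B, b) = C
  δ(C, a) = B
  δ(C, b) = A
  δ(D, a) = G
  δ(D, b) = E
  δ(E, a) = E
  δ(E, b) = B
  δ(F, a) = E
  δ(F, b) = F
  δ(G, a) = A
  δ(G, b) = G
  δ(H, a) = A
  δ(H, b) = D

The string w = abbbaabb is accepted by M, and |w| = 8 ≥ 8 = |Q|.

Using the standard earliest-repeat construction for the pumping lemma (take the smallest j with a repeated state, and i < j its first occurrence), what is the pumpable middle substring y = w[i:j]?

ba

State sequence: A -a-> D -b-> E -b-> B -b-> C -a-> B -a-> C -b-> A -b-> B
First repeat at step 5: B was already visited.

So i = 3, j = 5, giving x = w[0:3] = abb, y = w[3:5] = ba, z = w[5:8] = abb.
Check: |xy| = 5 ≤ 8 and |y| = 2 ≥ 1. Reading y takes M from B back to B, so every xyⁱz is accepted.
With |Q| = 8, pigeonhole forces a state repeat no later than step 8; the substring read between the first and second visits to that state can be pumped.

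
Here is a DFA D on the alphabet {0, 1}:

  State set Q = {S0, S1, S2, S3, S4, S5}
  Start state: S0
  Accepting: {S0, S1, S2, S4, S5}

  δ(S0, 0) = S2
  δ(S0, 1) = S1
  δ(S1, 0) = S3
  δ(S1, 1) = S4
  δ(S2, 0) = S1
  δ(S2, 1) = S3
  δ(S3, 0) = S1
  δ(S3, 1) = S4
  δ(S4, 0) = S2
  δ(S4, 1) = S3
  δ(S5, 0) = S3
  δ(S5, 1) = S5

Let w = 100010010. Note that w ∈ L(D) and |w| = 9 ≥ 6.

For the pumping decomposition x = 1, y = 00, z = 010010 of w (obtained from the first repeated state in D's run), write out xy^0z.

xy⁰z = xz = 1·010010 = 1010010.
Reading y = 00 takes D from S1 back to S1, so after x the machine is still in S1, and z then leads to the accepting state S2. Hence 1010010 ∈ L(D).

1010010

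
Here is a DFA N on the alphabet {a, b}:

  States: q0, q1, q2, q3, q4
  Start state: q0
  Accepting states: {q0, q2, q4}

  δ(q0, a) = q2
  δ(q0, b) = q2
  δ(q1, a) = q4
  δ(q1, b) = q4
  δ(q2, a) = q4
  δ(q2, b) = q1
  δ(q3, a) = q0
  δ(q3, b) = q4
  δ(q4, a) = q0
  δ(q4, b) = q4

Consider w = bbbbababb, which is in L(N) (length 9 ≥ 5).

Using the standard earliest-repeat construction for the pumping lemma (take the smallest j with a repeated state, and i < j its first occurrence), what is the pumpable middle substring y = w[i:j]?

State sequence: q0 -b-> q2 -b-> q1 -b-> q4 -b-> q4 -a-> q0 -b-> q2 -a-> q4 -b-> q4 -b-> q4
First repeat at step 4: q4 was already visited.

So i = 3, j = 4, giving x = w[0:3] = bbb, y = w[3:4] = b, z = w[4:9] = ababb.
Check: |xy| = 4 ≤ 5 and |y| = 1 ≥ 1. Reading y takes N from q4 back to q4, so every xyⁱz is accepted.
With |Q| = 5, pigeonhole forces a state repeat no later than step 5; the substring read between the first and second visits to that state can be pumped.

b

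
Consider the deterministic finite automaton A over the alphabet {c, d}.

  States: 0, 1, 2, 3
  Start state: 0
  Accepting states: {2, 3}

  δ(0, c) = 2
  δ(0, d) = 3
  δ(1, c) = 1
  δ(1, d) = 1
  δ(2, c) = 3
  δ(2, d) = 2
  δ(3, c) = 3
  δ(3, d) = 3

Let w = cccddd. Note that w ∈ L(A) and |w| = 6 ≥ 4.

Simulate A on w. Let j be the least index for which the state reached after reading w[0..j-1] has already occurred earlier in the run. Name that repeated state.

3

Run of A on w = c c c d d d:
  step 0: 0  (start)
  step 1: 2  (read c: 0→2)
  step 2: 3  (read c: 2→3)
  step 3: 3  (read c: 3→3)   ← first repeat (3 seen earlier)
  step 4: 3  (read d: 3→3)
  step 5: 3  (read d: 3→3)
  step 6: 3  (read d: 3→3)

The earliest repeat is at step j = 3: A is in 3, which it already visited at step i = 2.
Since A has 4 states, any run of length ≥ 4 visits 4+1 states, so by pigeonhole some state repeats within the first 4 steps — that repeat gives the pumpable loop.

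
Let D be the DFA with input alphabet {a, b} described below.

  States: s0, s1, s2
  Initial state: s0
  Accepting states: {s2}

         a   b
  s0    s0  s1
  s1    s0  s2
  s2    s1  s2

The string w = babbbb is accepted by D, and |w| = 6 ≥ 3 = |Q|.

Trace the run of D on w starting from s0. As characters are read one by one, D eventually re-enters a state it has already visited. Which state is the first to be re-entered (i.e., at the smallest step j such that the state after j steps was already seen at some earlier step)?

s0

State sequence: s0 -b-> s1 -a-> s0 -b-> s1 -b-> s2 -b-> s2 -b-> s2
First repeat at step 2: s0 was already visited.

The earliest repeat is at step j = 2: D is in s0, which it already visited at step i = 0.
Pumping length from the standard proof: p = 3 (the number of states). The repeated state found above gives |xy| = j ≤ 3 and |y| = j − i ≥ 1.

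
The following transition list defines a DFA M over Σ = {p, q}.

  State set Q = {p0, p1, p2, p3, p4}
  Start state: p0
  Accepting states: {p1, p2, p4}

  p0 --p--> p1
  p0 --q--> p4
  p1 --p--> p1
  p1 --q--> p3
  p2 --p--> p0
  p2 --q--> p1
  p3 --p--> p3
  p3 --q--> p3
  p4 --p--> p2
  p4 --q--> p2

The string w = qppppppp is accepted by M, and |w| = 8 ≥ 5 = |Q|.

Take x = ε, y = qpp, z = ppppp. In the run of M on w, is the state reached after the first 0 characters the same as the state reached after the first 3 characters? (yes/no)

State sequence: p0 -q-> p4 -p-> p2 -p-> p0

After x (step 0): p0. After xy (step 3): p0.
They match, so y = qpp drives M around a cycle from p0 back to itself; pumping y any number of times keeps M in p0 before reading z, and xyⁱz ∈ L(M) for every i ≥ 0.

yes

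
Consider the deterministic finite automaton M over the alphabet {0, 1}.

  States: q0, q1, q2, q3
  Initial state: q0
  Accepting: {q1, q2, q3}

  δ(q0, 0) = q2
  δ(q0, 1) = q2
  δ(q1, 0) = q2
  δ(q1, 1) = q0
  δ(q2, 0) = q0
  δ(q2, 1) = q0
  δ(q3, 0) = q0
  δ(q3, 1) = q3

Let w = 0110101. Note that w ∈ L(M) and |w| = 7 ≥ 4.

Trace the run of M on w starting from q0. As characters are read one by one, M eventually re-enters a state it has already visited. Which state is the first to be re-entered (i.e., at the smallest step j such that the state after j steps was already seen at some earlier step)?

State sequence: q0 -0-> q2 -1-> q0 -1-> q2 -0-> q0 -1-> q2 -0-> q0 -1-> q2
First repeat at step 2: q0 was already visited.

The earliest repeat is at step j = 2: M is in q0, which it already visited at step i = 0.
Pumping length from the standard proof: p = 4 (the number of states). The repeated state found above gives |xy| = j ≤ 4 and |y| = j − i ≥ 1.

q0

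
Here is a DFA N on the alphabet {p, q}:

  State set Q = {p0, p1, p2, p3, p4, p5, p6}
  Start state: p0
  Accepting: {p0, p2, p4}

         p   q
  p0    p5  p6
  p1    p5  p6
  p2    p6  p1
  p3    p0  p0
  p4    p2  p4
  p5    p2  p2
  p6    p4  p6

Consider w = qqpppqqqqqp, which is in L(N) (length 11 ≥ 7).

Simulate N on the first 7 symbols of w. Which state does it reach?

State sequence: p0 -q-> p6 -q-> p6 -p-> p4 -p-> p2 -p-> p6 -q-> p6 -q-> p6

After reading 7 characters, N is in state p6.

p6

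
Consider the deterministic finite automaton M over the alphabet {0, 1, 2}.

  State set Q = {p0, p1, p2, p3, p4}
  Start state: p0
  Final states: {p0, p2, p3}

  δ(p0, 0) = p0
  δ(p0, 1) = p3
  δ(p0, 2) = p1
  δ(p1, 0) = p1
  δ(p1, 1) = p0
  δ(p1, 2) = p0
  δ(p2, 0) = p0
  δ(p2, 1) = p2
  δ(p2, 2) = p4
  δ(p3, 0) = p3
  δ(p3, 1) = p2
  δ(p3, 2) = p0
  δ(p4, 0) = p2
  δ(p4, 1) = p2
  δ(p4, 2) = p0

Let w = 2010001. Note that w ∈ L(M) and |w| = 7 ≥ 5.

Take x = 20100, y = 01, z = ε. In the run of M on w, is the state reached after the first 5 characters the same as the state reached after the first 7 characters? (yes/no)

no

State sequence: p0 -2-> p1 -0-> p1 -1-> p0 -0-> p0 -0-> p0 -0-> p0 -1-> p3

After x (step 5): p0. After xy (step 7): p3.
They differ (p0 ≠ p3), so y is not a cycle from the state after x; this split is not the one the pumping-lemma construction produces, and pumping y need not keep the string in L(M).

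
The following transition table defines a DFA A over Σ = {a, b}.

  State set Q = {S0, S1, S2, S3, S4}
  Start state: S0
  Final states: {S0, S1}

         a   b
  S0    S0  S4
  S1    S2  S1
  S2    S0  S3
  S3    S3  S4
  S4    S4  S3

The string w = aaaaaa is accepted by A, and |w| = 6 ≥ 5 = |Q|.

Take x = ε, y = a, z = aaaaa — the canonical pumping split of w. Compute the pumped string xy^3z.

aaaaaaaa

xy^3z = ε·a·a·a·aaaaa = aaaaaaaa.
Reading y = a takes A from S0 back to S0, so after x·y·y·y the machine is still in S0, and z then leads to the accepting state S0. Hence aaaaaaaa ∈ L(A).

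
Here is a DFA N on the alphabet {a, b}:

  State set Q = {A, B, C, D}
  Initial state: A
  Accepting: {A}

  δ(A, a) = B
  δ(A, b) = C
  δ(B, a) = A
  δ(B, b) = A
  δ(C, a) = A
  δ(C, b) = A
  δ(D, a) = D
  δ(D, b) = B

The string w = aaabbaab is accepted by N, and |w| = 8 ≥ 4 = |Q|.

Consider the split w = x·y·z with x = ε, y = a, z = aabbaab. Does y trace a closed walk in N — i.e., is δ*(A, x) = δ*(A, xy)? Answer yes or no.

State sequence: A -a-> B

After x (step 0): A. After xy (step 1): B.
They differ (A ≠ B), so y is not a cycle from the state after x; this split is not the one the pumping-lemma construction produces, and pumping y need not keep the string in L(N).

no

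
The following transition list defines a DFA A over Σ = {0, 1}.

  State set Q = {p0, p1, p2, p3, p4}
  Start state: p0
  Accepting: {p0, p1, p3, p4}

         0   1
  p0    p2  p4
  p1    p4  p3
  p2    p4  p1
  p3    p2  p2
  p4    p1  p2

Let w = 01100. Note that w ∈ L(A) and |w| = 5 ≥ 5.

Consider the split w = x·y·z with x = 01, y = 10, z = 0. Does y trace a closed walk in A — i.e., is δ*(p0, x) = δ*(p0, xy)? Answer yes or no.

Run of A on the first 4 characters of w = 0 1 1 0:
  step 0: p0  (start)
  step 1: p2  (read 0: p0→p2)
  step 2: p1  (read 1: p2→p1)
  step 3: p3  (read 1: p1→p3)
  step 4: p2  (read 0: p3→p2)

After x (step 2): p1. After xy (step 4): p2.
They differ (p1 ≠ p2), so y is not a cycle from the state after x; this split is not the one the pumping-lemma construction produces, and pumping y need not keep the string in L(A).

no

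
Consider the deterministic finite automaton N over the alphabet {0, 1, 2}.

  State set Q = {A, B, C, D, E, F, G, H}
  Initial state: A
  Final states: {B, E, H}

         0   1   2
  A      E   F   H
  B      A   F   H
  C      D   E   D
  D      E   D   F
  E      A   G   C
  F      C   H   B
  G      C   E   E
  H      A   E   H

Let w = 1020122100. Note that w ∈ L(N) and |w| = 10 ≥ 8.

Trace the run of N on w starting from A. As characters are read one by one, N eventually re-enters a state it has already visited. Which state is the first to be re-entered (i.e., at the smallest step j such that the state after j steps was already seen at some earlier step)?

Run of N on w = 1 0 2 0 1 2 2 1 0 0:
  step 0: A  (start)
  step 1: F  (read 1: A→F)
  step 2: C  (read 0: F→C)
  step 3: D  (read 2: C→D)
  step 4: E  (read 0: D→E)
  step 5: G  (read 1: E→G)
  step 6: E  (read 2: G→E)   ← first repeat (E seen earlier)
  step 7: C  (read 2: E→C)
  step 8: E  (read 1: C→E)
  step 9: A  (read 0: E→A)
  step 10: E  (read 0: A→E)

The earliest repeat is at step j = 6: N is in E, which it already visited at step i = 4.

E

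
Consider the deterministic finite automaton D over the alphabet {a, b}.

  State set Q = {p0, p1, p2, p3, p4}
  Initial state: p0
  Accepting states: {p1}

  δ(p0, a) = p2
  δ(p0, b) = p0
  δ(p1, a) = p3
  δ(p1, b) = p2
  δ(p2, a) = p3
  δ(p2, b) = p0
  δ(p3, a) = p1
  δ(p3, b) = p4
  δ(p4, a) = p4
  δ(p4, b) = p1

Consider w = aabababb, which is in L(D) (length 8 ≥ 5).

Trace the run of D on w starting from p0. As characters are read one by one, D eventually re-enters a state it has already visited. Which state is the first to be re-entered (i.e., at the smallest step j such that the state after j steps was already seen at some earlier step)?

Run of D on w = a a b a b a b b:
  step 0: p0  (start)
  step 1: p2  (read a: p0→p2)
  step 2: p3  (read a: p2→p3)
  step 3: p4  (read b: p3→p4)
  step 4: p4  (read a: p4→p4)   ← first repeat (p4 seen earlier)
  step 5: p1  (read b: p4→p1)
  step 6: p3  (read a: p1→p3)
  step 7: p4  (read b: p3→p4)
  step 8: p1  (read b: p4→p1)

The earliest repeat is at step j = 4: D is in p4, which it already visited at step i = 3.
Since D has 5 states, any run of length ≥ 5 visits 5+1 states, so by pigeonhole some state repeats within the first 5 steps — that repeat gives the pumpable loop.

p4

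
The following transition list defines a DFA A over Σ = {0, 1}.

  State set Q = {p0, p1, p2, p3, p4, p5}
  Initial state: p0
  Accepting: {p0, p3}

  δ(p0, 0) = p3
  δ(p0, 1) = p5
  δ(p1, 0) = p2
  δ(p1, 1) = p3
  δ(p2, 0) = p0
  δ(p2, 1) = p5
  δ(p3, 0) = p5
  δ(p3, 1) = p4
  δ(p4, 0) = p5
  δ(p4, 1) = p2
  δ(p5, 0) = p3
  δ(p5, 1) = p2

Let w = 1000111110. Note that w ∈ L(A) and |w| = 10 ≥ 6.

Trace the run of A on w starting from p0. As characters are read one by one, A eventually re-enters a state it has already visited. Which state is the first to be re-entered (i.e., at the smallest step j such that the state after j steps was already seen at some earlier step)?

Run of A on w = 1 0 0 0 1 1 1 1 1 0:
  step 0: p0  (start)
  step 1: p5  (read 1: p0→p5)
  step 2: p3  (read 0: p5→p3)
  step 3: p5  (read 0: p3→p5)   ← first repeat (p5 seen earlier)
  step 4: p3  (read 0: p5→p3)
  step 5: p4  (read 1: p3→p4)
  step 6: p2  (read 1: p4→p2)
  step 7: p5  (read 1: p2→p5)
  step 8: p2  (read 1: p5→p2)
  step 9: p5  (read 1: p2→p5)
  step 10: p3  (read 0: p5→p3)

The earliest repeat is at step j = 3: A is in p5, which it already visited at step i = 1.
Since A has 6 states, any run of length ≥ 6 visits 6+1 states, so by pigeonhole some state repeats within the first 6 steps — that repeat gives the pumpable loop.

p5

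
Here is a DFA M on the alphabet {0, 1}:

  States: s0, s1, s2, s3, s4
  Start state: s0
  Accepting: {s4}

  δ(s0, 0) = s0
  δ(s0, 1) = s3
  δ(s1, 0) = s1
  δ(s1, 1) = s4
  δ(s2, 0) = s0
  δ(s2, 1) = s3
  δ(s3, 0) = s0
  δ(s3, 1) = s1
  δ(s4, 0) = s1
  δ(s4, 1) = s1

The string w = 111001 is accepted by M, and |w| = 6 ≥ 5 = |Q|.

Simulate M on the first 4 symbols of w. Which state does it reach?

s1

State sequence: s0 -1-> s3 -1-> s1 -1-> s4 -0-> s1

After reading 4 characters, M is in state s1.
(This kind of state-tracing is the core of the pumping-lemma construction: with 5 states, pigeonhole forces a repeat within the first 5 steps.)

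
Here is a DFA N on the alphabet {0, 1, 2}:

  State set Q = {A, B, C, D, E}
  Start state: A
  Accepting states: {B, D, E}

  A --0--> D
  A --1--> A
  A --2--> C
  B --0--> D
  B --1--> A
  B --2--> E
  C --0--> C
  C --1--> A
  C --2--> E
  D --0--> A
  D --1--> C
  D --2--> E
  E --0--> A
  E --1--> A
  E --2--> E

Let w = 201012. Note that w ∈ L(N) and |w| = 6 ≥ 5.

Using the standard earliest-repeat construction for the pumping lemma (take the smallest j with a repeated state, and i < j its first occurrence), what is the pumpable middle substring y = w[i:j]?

0

Run of N on w = 2 0 1 0 1 2:
  step 0: A  (start)
  step 1: C  (read 2: A→C)
  step 2: C  (read 0: C→C)   ← first repeat (C seen earlier)
  step 3: A  (read 1: C→A)
  step 4: D  (read 0: A→D)
  step 5: C  (read 1: D→C)
  step 6: E  (read 2: C→E)

So i = 1, j = 2, giving x = w[0:1] = 2, y = w[1:2] = 0, z = w[2:6] = 1012.
Check: |xy| = 2 ≤ 5 and |y| = 1 ≥ 1. Reading y takes N from C back to C, so every xyⁱz is accepted.
Since N has 5 states, any run of length ≥ 5 visits 5+1 states, so by pigeonhole some state repeats within the first 5 steps — that repeat gives the pumpable loop.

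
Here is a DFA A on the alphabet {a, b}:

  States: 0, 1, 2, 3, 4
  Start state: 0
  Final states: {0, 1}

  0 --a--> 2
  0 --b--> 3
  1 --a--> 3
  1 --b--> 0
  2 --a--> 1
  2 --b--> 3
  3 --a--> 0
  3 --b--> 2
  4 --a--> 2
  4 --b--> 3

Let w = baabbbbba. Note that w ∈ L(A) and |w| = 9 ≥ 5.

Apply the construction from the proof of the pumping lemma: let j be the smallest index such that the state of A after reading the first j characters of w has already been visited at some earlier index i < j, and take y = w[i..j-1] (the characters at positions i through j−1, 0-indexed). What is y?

State sequence: 0 -b-> 3 -a-> 0 -a-> 2 -b-> 3 -b-> 2 -b-> 3 -b-> 2 -b-> 3 -a-> 0
First repeat at step 2: 0 was already visited.

So i = 0, j = 2, giving x = w[0:0] = ε, y = w[0:2] = ba, z = w[2:9] = abbbbba.
Check: |xy| = 2 ≤ 5 and |y| = 2 ≥ 1. Reading y takes A from 0 back to 0, so every xyⁱz is accepted.

ba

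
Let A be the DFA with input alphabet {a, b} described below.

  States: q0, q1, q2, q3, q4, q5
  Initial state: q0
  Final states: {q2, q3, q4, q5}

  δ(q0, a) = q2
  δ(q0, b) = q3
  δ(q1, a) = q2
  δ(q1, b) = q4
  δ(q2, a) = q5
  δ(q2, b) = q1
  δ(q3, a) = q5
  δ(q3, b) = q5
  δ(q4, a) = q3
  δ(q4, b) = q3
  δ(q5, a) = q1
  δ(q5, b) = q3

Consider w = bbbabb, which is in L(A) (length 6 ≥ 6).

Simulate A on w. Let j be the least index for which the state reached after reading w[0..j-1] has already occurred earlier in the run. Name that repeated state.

q3

State sequence: q0 -b-> q3 -b-> q5 -b-> q3 -a-> q5 -b-> q3 -b-> q5
First repeat at step 3: q3 was already visited.

The earliest repeat is at step j = 3: A is in q3, which it already visited at step i = 1.
Pumping length from the standard proof: p = 6 (the number of states). The repeated state found above gives |xy| = j ≤ 6 and |y| = j − i ≥ 1.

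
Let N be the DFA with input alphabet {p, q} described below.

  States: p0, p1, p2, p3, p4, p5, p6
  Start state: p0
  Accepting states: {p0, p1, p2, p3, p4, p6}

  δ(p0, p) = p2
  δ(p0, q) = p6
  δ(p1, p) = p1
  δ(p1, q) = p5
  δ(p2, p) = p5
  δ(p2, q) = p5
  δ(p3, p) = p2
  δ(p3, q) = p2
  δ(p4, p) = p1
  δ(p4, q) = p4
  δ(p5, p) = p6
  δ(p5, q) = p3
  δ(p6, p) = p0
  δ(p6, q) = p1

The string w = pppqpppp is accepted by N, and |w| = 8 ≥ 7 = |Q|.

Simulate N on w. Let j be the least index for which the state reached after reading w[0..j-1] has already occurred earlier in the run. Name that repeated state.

Run of N on w = p p p q p p p p:
  step 0: p0  (start)
  step 1: p2  (read p: p0→p2)
  step 2: p5  (read p: p2→p5)
  step 3: p6  (read p: p5→p6)
  step 4: p1  (read q: p6→p1)
  step 5: p1  (read p: p1→p1)   ← first repeat (p1 seen earlier)
  step 6: p1  (read p: p1→p1)
  step 7: p1  (read p: p1→p1)
  step 8: p1  (read p: p1→p1)

The earliest repeat is at step j = 5: N is in p1, which it already visited at step i = 4.

p1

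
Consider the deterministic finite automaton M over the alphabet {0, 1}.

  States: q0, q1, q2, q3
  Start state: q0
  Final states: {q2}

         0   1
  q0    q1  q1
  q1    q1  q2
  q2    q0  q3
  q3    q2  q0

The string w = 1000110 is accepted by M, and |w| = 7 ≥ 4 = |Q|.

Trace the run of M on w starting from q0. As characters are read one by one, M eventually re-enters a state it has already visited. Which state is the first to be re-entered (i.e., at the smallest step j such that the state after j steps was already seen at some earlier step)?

q1

State sequence: q0 -1-> q1 -0-> q1 -0-> q1 -0-> q1 -1-> q2 -1-> q3 -0-> q2
First repeat at step 2: q1 was already visited.

The earliest repeat is at step j = 2: M is in q1, which it already visited at step i = 1.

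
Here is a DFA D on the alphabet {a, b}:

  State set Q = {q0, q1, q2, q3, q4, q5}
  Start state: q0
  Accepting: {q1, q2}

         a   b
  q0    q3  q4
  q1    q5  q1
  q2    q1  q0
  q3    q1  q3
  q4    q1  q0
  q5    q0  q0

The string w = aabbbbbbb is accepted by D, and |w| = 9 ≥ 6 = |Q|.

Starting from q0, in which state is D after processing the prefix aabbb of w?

State sequence: q0 -a-> q3 -a-> q1 -b-> q1 -b-> q1 -b-> q1

After reading 5 characters, D is in state q1.
(This kind of state-tracing is the core of the pumping-lemma construction: with 6 states, pigeonhole forces a repeat within the first 6 steps.)

q1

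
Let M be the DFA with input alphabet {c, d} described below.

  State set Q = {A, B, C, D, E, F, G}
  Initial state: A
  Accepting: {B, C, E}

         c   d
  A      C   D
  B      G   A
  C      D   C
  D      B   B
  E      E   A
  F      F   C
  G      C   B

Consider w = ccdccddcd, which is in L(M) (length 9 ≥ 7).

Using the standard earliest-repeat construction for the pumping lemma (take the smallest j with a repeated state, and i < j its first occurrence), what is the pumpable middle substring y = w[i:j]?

cdcc

State sequence: A -c-> C -c-> D -d-> B -c-> G -c-> C -d-> C -d-> C -c-> D -d-> B
First repeat at step 5: C was already visited.

So i = 1, j = 5, giving x = w[0:1] = c, y = w[1:5] = cdcc, z = w[5:9] = ddcd.
Check: |xy| = 5 ≤ 7 and |y| = 4 ≥ 1. Reading y takes M from C back to C, so every xyⁱz is accepted.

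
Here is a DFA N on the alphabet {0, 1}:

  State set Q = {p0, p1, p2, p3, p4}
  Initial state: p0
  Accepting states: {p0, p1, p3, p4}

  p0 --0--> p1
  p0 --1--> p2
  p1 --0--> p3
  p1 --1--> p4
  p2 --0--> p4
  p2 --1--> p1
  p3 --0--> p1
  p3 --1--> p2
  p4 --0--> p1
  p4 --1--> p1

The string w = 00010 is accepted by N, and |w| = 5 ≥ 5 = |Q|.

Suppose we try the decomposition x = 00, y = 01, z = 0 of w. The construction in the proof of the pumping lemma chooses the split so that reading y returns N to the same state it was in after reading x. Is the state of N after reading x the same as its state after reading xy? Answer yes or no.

Run of N on the first 4 characters of w = 0 0 0 1:
  step 0: p0  (start)
  step 1: p1  (read 0: p0→p1)
  step 2: p3  (read 0: p1→p3)
  step 3: p1  (read 0: p3→p1)
  step 4: p4  (read 1: p1→p4)

After x (step 2): p3. After xy (step 4): p4.
They differ (p3 ≠ p4), so y is not a cycle from the state after x; this split is not the one the pumping-lemma construction produces, and pumping y need not keep the string in L(N).

no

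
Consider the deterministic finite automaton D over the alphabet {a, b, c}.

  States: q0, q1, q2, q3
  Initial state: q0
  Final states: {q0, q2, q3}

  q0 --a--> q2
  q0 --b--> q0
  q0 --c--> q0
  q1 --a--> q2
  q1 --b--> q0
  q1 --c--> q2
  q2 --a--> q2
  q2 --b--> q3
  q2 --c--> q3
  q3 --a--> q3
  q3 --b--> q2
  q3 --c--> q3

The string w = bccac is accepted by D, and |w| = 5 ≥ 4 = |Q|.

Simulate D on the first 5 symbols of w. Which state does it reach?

State sequence: q0 -b-> q0 -c-> q0 -c-> q0 -a-> q2 -c-> q3

After reading 5 characters, D is in state q3.

q3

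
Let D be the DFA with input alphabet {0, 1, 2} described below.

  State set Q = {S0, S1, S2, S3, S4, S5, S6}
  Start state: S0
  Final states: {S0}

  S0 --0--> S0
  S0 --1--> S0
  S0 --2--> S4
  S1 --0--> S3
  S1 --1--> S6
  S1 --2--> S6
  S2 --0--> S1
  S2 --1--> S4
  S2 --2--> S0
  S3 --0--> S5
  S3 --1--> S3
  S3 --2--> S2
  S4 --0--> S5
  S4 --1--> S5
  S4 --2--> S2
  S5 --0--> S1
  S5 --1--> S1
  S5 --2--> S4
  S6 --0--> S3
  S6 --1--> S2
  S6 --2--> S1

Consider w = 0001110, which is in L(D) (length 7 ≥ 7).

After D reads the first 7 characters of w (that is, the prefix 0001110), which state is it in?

S0

State sequence: S0 -0-> S0 -0-> S0 -0-> S0 -1-> S0 -1-> S0 -1-> S0 -0-> S0

After reading 7 characters, D is in state S0.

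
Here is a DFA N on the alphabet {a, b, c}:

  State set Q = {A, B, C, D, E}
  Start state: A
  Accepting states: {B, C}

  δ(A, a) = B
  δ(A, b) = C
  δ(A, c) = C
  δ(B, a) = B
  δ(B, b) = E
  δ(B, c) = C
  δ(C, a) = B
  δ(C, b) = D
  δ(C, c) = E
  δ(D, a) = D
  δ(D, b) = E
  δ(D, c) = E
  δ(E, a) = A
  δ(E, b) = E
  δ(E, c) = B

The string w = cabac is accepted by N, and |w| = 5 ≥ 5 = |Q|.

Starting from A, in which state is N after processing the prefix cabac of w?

C

State sequence: A -c-> C -a-> B -b-> E -a-> A -c-> C

After reading 5 characters, N is in state C.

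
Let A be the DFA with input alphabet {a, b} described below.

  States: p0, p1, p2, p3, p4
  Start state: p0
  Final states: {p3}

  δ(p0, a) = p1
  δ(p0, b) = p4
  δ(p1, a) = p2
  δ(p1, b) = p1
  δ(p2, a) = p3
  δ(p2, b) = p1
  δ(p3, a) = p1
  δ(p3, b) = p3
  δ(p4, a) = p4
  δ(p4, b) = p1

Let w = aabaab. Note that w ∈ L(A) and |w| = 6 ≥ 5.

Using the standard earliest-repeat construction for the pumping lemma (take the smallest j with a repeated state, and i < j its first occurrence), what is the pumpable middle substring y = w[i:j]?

Run of A on w = a a b a a b:
  step 0: p0  (start)
  step 1: p1  (read a: p0→p1)
  step 2: p2  (read a: p1→p2)
  step 3: p1  (read b: p2→p1)   ← first repeat (p1 seen earlier)
  step 4: p2  (read a: p1→p2)
  step 5: p3  (read a: p2→p3)
  step 6: p3  (read b: p3→p3)

So i = 1, j = 3, giving x = w[0:1] = a, y = w[1:3] = ab, z = w[3:6] = aab.
Check: |xy| = 3 ≤ 5 and |y| = 2 ≥ 1. Reading y takes A from p1 back to p1, so every xyⁱz is accepted.

ab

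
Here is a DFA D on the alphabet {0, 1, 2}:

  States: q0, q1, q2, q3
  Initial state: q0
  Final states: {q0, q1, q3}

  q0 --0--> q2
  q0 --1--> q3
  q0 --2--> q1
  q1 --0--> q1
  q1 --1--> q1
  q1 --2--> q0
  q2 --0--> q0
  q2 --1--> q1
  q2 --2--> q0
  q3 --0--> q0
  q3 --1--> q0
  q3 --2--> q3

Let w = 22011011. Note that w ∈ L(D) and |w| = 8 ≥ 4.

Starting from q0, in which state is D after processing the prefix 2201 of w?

State sequence: q0 -2-> q1 -2-> q0 -0-> q2 -1-> q1

After reading 4 characters, D is in state q1.
(This kind of state-tracing is the core of the pumping-lemma construction: with 4 states, pigeonhole forces a repeat within the first 4 steps.)

q1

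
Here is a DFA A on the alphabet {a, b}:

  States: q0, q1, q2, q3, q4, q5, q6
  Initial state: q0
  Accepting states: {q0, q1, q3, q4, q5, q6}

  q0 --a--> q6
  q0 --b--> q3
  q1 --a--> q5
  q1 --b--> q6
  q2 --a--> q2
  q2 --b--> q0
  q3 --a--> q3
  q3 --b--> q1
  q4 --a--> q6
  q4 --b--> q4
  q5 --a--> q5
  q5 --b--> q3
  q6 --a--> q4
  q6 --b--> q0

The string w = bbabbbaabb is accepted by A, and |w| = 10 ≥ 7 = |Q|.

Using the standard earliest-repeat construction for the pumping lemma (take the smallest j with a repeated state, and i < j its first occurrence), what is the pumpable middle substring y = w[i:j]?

Run of A on w = b b a b b b a a b b:
  step 0: q0  (start)
  step 1: q3  (read b: q0→q3)
  step 2: q1  (read b: q3→q1)
  step 3: q5  (read a: q1→q5)
  step 4: q3  (read b: q5→q3)   ← first repeat (q3 seen earlier)
  step 5: q1  (read b: q3→q1)
  step 6: q6  (read b: q1→q6)
  step 7: q4  (read a: q6→q4)
  step 8: q6  (read a: q4→q6)
  step 9: q0  (read b: q6→q0)
  step 10: q3  (read b: q0→q3)

So i = 1, j = 4, giving x = w[0:1] = b, y = w[1:4] = bab, z = w[4:10] = bbaabb.
Check: |xy| = 4 ≤ 7 and |y| = 3 ≥ 1. Reading y takes A from q3 back to q3, so every xyⁱz is accepted.

bab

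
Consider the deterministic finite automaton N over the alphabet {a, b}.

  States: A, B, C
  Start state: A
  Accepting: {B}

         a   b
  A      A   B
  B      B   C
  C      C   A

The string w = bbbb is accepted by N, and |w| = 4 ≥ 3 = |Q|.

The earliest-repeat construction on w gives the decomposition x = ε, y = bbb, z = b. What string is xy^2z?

bbbbbbb

xy^2z = ε·bbb·bbb·b = bbbbbbb.
Reading y = bbb takes N from A back to A, so after x·y·y the machine is still in A, and z then leads to the accepting state B. Hence bbbbbbb ∈ L(N).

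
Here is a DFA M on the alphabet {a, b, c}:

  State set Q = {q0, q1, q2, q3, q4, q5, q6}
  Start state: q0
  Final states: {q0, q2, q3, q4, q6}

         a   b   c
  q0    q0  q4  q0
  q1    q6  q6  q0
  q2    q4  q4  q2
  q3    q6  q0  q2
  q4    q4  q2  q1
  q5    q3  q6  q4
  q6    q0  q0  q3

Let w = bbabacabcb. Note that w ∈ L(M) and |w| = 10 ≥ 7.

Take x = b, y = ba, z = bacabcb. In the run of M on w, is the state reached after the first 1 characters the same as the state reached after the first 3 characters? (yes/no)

yes

Run of M on the first 3 characters of w = b b a:
  step 0: q0  (start)
  step 1: q4  (read b: q0→q4)
  step 2: q2  (read b: q4→q2)
  step 3: q4  (read a: q2→q4)

After x (step 1): q4. After xy (step 3): q4.
They match, so y = ba drives M around a cycle from q4 back to itself; pumping y any number of times keeps M in q4 before reading z, and xyⁱz ∈ L(M) for every i ≥ 0.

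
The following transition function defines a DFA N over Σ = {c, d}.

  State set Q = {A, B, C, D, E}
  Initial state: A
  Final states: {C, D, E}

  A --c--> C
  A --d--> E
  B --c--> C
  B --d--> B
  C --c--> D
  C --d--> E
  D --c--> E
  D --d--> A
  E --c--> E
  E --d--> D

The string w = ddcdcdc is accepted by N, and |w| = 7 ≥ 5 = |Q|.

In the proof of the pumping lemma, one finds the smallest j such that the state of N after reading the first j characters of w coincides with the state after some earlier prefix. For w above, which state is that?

State sequence: A -d-> E -d-> D -c-> E -d-> D -c-> E -d-> D -c-> E
First repeat at step 3: E was already visited.

The earliest repeat is at step j = 3: N is in E, which it already visited at step i = 1.
Pumping length from the standard proof: p = 5 (the number of states). The repeated state found above gives |xy| = j ≤ 5 and |y| = j − i ≥ 1.

E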